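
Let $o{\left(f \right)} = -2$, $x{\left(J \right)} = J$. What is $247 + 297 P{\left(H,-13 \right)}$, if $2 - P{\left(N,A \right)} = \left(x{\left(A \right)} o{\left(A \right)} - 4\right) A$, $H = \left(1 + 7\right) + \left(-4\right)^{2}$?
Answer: $85783$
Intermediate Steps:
$H = 24$ ($H = 8 + 16 = 24$)
$P{\left(N,A \right)} = 2 - A \left(-4 - 2 A\right)$ ($P{\left(N,A \right)} = 2 - \left(A \left(-2\right) - 4\right) A = 2 - \left(- 2 A - 4\right) A = 2 - \left(-4 - 2 A\right) A = 2 - A \left(-4 - 2 A\right)$)
$247 + 297 P{\left(H,-13 \right)} = 247 + 297 \left(2 + 2 \left(-13\right)^{2} + 4 \left(-13\right)\right) = 247 + 297 \left(2 + 2 \cdot 169 - 52\right) = 247 + 297 \left(2 + 338 - 52\right) = 247 + 297 \cdot 288 = 247 + 85536 = 85783$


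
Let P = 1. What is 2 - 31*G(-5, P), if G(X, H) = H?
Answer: -29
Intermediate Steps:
2 - 31*G(-5, P) = 2 - 31*1 = 2 - 31 = -29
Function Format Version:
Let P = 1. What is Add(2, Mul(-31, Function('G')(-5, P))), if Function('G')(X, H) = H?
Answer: -29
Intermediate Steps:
Add(2, Mul(-31, Function('G')(-5, P))) = Add(2, Mul(-31, 1)) = Add(2, -31) = -29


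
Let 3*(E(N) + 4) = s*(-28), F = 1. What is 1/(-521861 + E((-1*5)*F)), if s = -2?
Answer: -3/1565539 ≈ -1.9163e-6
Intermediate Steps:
E(N) = 44/3 (E(N) = -4 + (-2*(-28))/3 = -4 + (1/3)*56 = -4 + 56/3 = 44/3)
1/(-521861 + E((-1*5)*F)) = 1/(-521861 + 44/3) = 1/(-1565539/3) = -3/1565539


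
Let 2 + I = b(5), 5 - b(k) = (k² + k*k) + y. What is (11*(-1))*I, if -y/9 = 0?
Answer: 517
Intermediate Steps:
y = 0 (y = -9*0 = 0)
b(k) = 5 - 2*k² (b(k) = 5 - ((k² + k*k) + 0) = 5 - ((k² + k²) + 0) = 5 - (2*k² + 0) = 5 - 2*k²)
I = -47 (I = -2 + (5 - 2*5²) = -2 + (5 - 2*25) = -2 + (5 - 50) = -2 - 45 = -47)
(11*(-1))*I = (11*(-1))*(-47) = -11*(-47) = 517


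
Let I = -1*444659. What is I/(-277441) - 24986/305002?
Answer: 64344871746/42310029941 ≈ 1.5208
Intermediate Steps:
I = -444659
I/(-277441) - 24986/305002 = -444659/(-277441) - 24986/305002 = -444659*(-1/277441) - 24986*1/305002 = 444659/277441 - 12493/152501 = 64344871746/42310029941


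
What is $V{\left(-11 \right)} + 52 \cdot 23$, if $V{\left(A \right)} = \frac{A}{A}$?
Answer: $1197$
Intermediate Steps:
$V{\left(A \right)} = 1$
$V{\left(-11 \right)} + 52 \cdot 23 = 1 + 52 \cdot 23 = 1 + 1196 = 1197$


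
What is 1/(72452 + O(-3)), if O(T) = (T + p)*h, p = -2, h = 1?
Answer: 1/72447 ≈ 1.3803e-5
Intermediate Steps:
O(T) = -2 + T (O(T) = (T - 2)*1 = (-2 + T)*1 = -2 + T)
1/(72452 + O(-3)) = 1/(72452 + (-2 - 3)) = 1/(72452 - 5) = 1/72447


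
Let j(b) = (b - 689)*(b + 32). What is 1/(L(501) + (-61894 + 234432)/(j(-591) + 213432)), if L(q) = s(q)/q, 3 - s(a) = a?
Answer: -77567492/62696093 ≈ -1.2372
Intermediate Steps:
s(a) = 3 - a
j(b) = (-689 + b)*(32 + b)
L(q) = (3 - q)/q
1/(L(501) + (-61894 + 234432)/(j(-591) + 213432)) = 1/((3 - 1*501)/501 + (-61894 + 234432)/((-22048 + (-591)² - 657*(-591)) + 213432)) = 1/((3 - 501)/501 + 172538/((-22048 + 349281 + 388287) + 213432)) = 1/((1/501)*(-498) + 172538/(715520 + 213432)) = 1/(-166/167 + 172538/928952) = 1/(-166/167 + 172538*(1/928952)) = 1/(-166/167 + 86269/464476) = 1/(-62696093/77567492) = -77567492/62696093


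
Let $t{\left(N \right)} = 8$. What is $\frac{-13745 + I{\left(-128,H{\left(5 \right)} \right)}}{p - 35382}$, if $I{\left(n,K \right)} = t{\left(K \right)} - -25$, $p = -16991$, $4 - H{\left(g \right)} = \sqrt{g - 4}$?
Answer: $\frac{13712}{52373} \approx 0.26181$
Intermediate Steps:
$H{\left(g \right)} = 4 - \sqrt{-4 + g}$ ($H{\left(g \right)} = 4 - \sqrt{g - 4} = 4 - \sqrt{-4 + g}$)
$I{\left(n,K \right)} = 33$ ($I{\left(n,K \right)} = 8 - -25 = 8 + 25 = 33$)
$\frac{-13745 + I{\left(-128,H{\left(5 \right)} \right)}}{p - 35382} = \frac{-13745 + 33}{-16991 - 35382} = - \frac{13712}{-52373} = \left(-13712\right) \left(- \frac{1}{52373}\right) = \frac{13712}{52373}$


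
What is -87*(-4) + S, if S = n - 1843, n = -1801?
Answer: -3296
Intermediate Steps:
S = -3644 (S = -1801 - 1843 = -3644)
-87*(-4) + S = -87*(-4) - 3644 = 348 - 3644 = -3296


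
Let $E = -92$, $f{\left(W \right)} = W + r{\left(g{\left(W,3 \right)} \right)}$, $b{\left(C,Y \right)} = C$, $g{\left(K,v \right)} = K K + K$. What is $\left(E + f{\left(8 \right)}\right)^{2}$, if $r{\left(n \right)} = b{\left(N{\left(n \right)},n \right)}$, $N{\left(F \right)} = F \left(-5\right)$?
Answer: $197136$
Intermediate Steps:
$N{\left(F \right)} = - 5 F$
$g{\left(K,v \right)} = K + K^{2}$ ($g{\left(K,v \right)} = K^{2} + K = K + K^{2}$)
$r{\left(n \right)} = - 5 n$
$f{\left(W \right)} = W - 5 W \left(1 + W\right)$
$\left(E + f{\left(8 \right)}\right)^{2} = \left(-92 + 8 \left(-4 - 40\right)\right)^{2} = \left(-92 + 8 \left(-44\right)\right)^{2} = \left(-92 - 352\right)^{2} = \left(-444\right)^{2} = 197136$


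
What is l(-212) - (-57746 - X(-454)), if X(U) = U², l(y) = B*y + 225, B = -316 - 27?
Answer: 336803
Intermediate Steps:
B = -343
l(y) = 225 - 343*y (l(y) = -343*y + 225 = 225 - 343*y)
l(-212) - (-57746 - X(-454)) = (225 - 343*(-212)) - (-57746 - 1*(-454)²) = (225 + 72716) - (-57746 - 1*206116) = 72941 - (-57746 - 206116) = 72941 - 1*(-263862) = 72941 + 263862 = 336803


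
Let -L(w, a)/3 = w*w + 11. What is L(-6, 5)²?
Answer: 19881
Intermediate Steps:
L(w, a) = -33 - 3*w² (L(w, a) = -3*(w*w + 11) = -3*(w² + 11) = -3*(11 + w²) = -33 - 3*w²)
L(-6, 5)² = (-33 - 3*(-6)²)² = (-33 - 3*36)² = (-33 - 108)² = (-141)² = 19881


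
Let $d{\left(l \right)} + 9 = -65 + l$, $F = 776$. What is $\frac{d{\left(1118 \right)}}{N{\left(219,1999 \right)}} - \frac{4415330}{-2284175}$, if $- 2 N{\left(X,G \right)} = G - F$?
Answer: $\frac{126118238}{558709205} \approx 0.22573$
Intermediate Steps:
$d{\left(l \right)} = -74 + l$ ($d{\left(l \right)} = -9 + \left(-65 + l\right) = -74 + l$)
$N{\left(X,G \right)} = 388 - \frac{G}{2}$ ($N{\left(X,G \right)} = - \frac{G - 776}{2} = - \frac{-776 + G}{2} = 388 - \frac{G}{2}$)
$\frac{d{\left(1118 \right)}}{N{\left(219,1999 \right)}} - \frac{4415330}{-2284175} = \frac{-74 + 1118}{388 - \frac{1999}{2}} - \frac{4415330}{-2284175} = \frac{1044}{388 - \frac{1999}{2}} - - \frac{883066}{456835} = \frac{1044}{- \frac{1223}{2}} + \frac{883066}{456835} = 1044 \left(- \frac{2}{1223}\right) + \frac{883066}{456835} = - \frac{2088}{1223} + \frac{883066}{456835} = \frac{126118238}{558709205}$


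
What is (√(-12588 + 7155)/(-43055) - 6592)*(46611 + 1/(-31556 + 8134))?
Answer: -3598318483936/11711 - 1091722841*I*√5433/1008434210 ≈ -3.0726e+8 - 79.797*I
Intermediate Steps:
(√(-12588 + 7155)/(-43055) - 6592)*(46611 + 1/(-31556 + 8134)) = (√(-5433)*(-1/43055) - 6592)*(46611 + 1/(-23422)) = ((I*√5433)*(-1/43055) - 6592)*(46611 - 1/23422) = (-I*√5433/43055 - 6592)*(1091722841/23422) = (-6592 - I*√5433/43055)*(1091722841/23422) = -3598318483936/11711 - 1091722841*I*√5433/1008434210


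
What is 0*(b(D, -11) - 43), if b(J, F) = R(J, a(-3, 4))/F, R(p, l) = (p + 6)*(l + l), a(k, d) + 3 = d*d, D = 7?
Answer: 0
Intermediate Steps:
a(k, d) = -3 + d² (a(k, d) = -3 + d*d = -3 + d²)
R(p, l) = 2*l*(6 + p) (R(p, l) = (6 + p)*(2*l) = 2*l*(6 + p))
b(J, F) = (156 + 26*J)/F (b(J, F) = (2*(-3 + 4²)*(6 + J))/F = (2*(-3 + 16)*(6 + J))/F = (2*13*(6 + J))/F = (156 + 26*J)/F)
0*(b(D, -11) - 43) = 0*(26*(6 + 7)/(-11) - 43) = 0*(26*(-1/11)*13 - 43) = 0*(-338/11 - 43) = 0*(-811/11) = 0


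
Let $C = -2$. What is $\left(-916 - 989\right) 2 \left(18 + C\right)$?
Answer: $-60960$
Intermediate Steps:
$\left(-916 - 989\right) 2 \left(18 + C\right) = \left(-916 - 989\right) 2 \left(18 - 2\right) = - 1905 \cdot 2 \cdot 16 = \left(-1905\right) 32 = -60960$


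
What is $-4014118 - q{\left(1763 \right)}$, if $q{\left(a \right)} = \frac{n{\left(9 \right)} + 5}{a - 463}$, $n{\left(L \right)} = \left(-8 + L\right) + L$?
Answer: $- \frac{1043670683}{260} \approx -4.0141 \cdot 10^{6}$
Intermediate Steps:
$n{\left(L \right)} = -8 + 2 L$
$q{\left(a \right)} = \frac{15}{-463 + a}$ ($q{\left(a \right)} = \frac{\left(-8 + 2 \cdot 9\right) + 5}{a - 463} = \frac{\left(-8 + 18\right) + 5}{-463 + a} = \frac{10 + 5}{-463 + a} = \frac{15}{-463 + a}$)
$-4014118 - q{\left(1763 \right)} = -4014118 - \frac{15}{-463 + 1763} = -4014118 - \frac{15}{1300} = -4014118 - 15 \cdot \frac{1}{1300} = -4014118 - \frac{3}{260} = - \frac{1043670683}{260}$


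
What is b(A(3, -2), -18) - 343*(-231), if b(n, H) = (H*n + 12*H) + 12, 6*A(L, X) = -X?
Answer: 79023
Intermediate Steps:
A(L, X) = -X/6 (A(L, X) = (-X)/6 = -X/6)
b(n, H) = 12 + 12*H + H*n (b(n, H) = (12*H + H*n) + 12 = 12 + 12*H + H*n)
b(A(3, -2), -18) - 343*(-231) = (12 + 12*(-18) - (-3)*(-2)) - 343*(-231) = (12 - 216 - 18*⅓) + 79233 = (12 - 216 - 6) + 79233 = -210 + 79233 = 79023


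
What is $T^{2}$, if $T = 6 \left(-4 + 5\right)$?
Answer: $36$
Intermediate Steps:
$T = 6$ ($T = 6 \cdot 1 = 6$)
$T^{2} = 6^{2} = 36$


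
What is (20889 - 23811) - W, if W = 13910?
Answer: -16832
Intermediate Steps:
(20889 - 23811) - W = (20889 - 23811) - 1*13910 = -2922 - 13910 = -16832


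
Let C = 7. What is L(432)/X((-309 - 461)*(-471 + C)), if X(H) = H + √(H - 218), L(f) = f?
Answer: 77172480/63824320669 - 216*√357062/63824320669 ≈ 0.0012071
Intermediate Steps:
X(H) = H + √(-218 + H)
L(432)/X((-309 - 461)*(-471 + C)) = 432/((-309 - 461)*(-471 + 7) + √(-218 + (-309 - 461)*(-471 + 7))) = 432/(-770*(-464) + √(-218 - 770*(-464))) = 432/(357280 + √(-218 + 357280)) = 432/(357280 + √357062)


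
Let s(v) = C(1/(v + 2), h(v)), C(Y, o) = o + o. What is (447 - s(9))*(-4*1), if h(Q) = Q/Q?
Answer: -1780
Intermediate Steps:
h(Q) = 1
C(Y, o) = 2*o
s(v) = 2 (s(v) = 2*1 = 2)
(447 - s(9))*(-4*1) = (447 - 1*2)*(-4*1) = (447 - 2)*(-4) = 445*(-4) = -1780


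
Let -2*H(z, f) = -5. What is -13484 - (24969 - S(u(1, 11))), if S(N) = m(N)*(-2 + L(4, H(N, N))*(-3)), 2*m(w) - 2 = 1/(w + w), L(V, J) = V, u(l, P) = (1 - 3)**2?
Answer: -307743/8 ≈ -38468.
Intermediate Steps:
H(z, f) = 5/2 (H(z, f) = -1/2*(-5) = 5/2)
u(l, P) = 4 (u(l, P) = (-2)**2 = 4)
m(w) = 1 + 1/(4*w) (m(w) = 1 + 1/(2*(w + w)) = 1 + 1/(2*((2*w))) = 1 + (1/(2*w))/2 = 1 + 1/(4*w))
S(N) = -14*(1/4 + N)/N (S(N) = ((1/4 + N)/N)*(-2 + 4*(-3)) = ((1/4 + N)/N)*(-2 - 12) = ((1/4 + N)/N)*(-14) = -14*(1/4 + N)/N)
-13484 - (24969 - S(u(1, 11))) = -13484 - (24969 - (-14 - 7/2/4)) = -13484 - (24969 - (-14 - 7/2*1/4)) = -13484 - (24969 - (-14 - 7/8)) = -13484 - (24969 - 1*(-119/8)) = -13484 - (24969 + 119/8) = -13484 - 1*199871/8 = -13484 - 199871/8 = -307743/8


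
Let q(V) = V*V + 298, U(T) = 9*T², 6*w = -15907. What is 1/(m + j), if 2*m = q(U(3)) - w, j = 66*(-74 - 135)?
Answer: -12/108467 ≈ -0.00011063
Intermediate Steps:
w = -15907/6 (w = (⅙)*(-15907) = -15907/6 ≈ -2651.2)
q(V) = 298 + V² (q(V) = V² + 298 = 298 + V²)
j = -13794 (j = 66*(-209) = -13794)
m = 57061/12 (m = ((298 + (9*3²)²) - 1*(-15907/6))/2 = ((298 + (9*9)²) + 15907/6)/2 = ((298 + 81²) + 15907/6)/2 = ((298 + 6561) + 15907/6)/2 = (6859 + 15907/6)/2 = (½)*(57061/6) = 57061/12 ≈ 4755.1)
1/(m + j) = 1/(57061/12 - 13794) = 1/(-108467/12) = -12/108467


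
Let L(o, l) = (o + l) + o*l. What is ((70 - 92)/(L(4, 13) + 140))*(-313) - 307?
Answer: -5207/19 ≈ -274.05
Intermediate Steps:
L(o, l) = l + o + l*o (L(o, l) = (l + o) + l*o = l + o + l*o)
((70 - 92)/(L(4, 13) + 140))*(-313) - 307 = ((70 - 92)/((13 + 4 + 13*4) + 140))*(-313) - 307 = -22/((13 + 4 + 52) + 140)*(-313) - 307 = -22/(69 + 140)*(-313) - 307 = -22/209*(-313) - 307 = -22*1/209*(-313) - 307 = -2/19*(-313) - 307 = 626/19 - 307 = -5207/19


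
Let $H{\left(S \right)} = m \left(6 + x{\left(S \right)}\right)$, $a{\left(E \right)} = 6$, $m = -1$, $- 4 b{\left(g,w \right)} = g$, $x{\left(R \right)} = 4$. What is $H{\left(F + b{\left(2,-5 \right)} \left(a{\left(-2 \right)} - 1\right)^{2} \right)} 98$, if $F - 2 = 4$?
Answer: $-980$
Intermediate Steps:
$F = 6$ ($F = 2 + 4 = 6$)
$b{\left(g,w \right)} = - \frac{g}{4}$
$H{\left(S \right)} = -10$ ($H{\left(S \right)} = - (6 + 4) = \left(-1\right) 10 = -10$)
$H{\left(F + b{\left(2,-5 \right)} \left(a{\left(-2 \right)} - 1\right)^{2} \right)} 98 = \left(-10\right) 98 = -980$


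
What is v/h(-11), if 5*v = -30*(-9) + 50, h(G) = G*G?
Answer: 64/121 ≈ 0.52893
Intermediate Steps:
h(G) = G²
v = 64 (v = (-30*(-9) + 50)/5 = (270 + 50)/5 = (⅕)*320 = 64)
v/h(-11) = 64/((-11)²) = 64/121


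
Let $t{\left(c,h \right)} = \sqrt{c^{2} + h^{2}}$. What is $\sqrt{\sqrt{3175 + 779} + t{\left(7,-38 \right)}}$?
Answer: $\sqrt{\sqrt{1493} + \sqrt{3954}} \approx 10.076$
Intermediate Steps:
$\sqrt{\sqrt{3175 + 779} + t{\left(7,-38 \right)}} = \sqrt{\sqrt{3175 + 779} + \sqrt{7^{2} + \left(-38\right)^{2}}} = \sqrt{\sqrt{3954} + \sqrt{49 + 1444}} = \sqrt{\sqrt{3954} + \sqrt{1493}} = \sqrt{\sqrt{1493} + \sqrt{3954}}$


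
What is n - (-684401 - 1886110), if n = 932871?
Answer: 3503382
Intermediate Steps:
n - (-684401 - 1886110) = 932871 - (-684401 - 1886110) = 932871 - 1*(-2570511) = 932871 + 2570511 = 3503382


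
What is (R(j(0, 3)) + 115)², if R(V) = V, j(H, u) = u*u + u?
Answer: 16129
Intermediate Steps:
j(H, u) = u + u² (j(H, u) = u² + u = u + u²)
(R(j(0, 3)) + 115)² = (3*(1 + 3) + 115)² = (3*4 + 115)² = (12 + 115)² = 127² = 16129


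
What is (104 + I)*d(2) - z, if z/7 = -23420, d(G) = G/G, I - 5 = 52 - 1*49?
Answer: 164052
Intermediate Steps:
I = 8 (I = 5 + (52 - 1*49) = 5 + (52 - 49) = 5 + 3 = 8)
d(G) = 1
z = -163940 (z = 7*(-23420) = -163940)
(104 + I)*d(2) - z = (104 + 8)*1 - 1*(-163940) = 112*1 + 163940 = 112 + 163940 = 164052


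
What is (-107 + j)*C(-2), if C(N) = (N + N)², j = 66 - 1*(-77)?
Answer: 576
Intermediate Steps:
j = 143 (j = 66 + 77 = 143)
C(N) = 4*N² (C(N) = (2*N)² = 4*N²)
(-107 + j)*C(-2) = (-107 + 143)*(4*(-2)²) = 36*(4*4) = 36*16 = 576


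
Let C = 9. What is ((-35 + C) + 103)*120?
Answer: 9240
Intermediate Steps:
((-35 + C) + 103)*120 = ((-35 + 9) + 103)*120 = (-26 + 103)*120 = 77*120 = 9240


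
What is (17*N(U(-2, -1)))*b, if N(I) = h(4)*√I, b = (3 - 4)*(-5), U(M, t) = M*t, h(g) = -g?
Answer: -340*√2 ≈ -480.83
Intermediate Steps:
b = 5 (b = -1*(-5) = 5)
N(I) = -4*√I (N(I) = (-1*4)*√I = -4*√I)
(17*N(U(-2, -1)))*b = (17*(-4*√2))*5 = -68*√2*5 = -340*√2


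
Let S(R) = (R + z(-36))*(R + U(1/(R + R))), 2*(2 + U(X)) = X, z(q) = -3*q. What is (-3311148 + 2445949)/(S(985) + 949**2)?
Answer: -3408884060/7781579893 ≈ -0.43807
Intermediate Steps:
U(X) = -2 + X/2
S(R) = (108 + R)*(-2 + R + 1/(4*R)) (S(R) = (R - 3*(-36))*(R + (-2 + 1/(2*(R + R)))) = (R + 108)*(R + (-2 + 1/(2*((2*R))))) = (108 + R)*(R + (-2 + (1/(2*R))/2)) = (108 + R)*(R + (-2 + 1/(4*R))) = (108 + R)*(-2 + R + 1/(4*R)))
(-3311148 + 2445949)/(S(985) + 949**2) = (-3311148 + 2445949)/((-863/4 + 985**2 + 27/985 + 106*985) + 949**2) = -865199/((-863/4 + 970225 + 27*(1/985) + 104410) + 900601) = -865199/((-863/4 + 970225 + 27/985 + 104410) + 900601) = -865199/(4233211953/3940 + 900601) = -865199/7781579893/3940 = -865199*3940/7781579893 = -3408884060/7781579893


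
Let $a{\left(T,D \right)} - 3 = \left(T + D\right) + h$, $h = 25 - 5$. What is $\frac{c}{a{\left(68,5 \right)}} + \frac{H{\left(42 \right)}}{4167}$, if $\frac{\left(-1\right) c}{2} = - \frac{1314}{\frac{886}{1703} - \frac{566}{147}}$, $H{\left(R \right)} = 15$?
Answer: $- \frac{76118132891}{9263585472} \approx -8.2169$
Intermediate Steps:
$h = 20$ ($h = 25 - 5 = 20$)
$a{\left(T,D \right)} = 23 + D + T$ ($a{\left(T,D \right)} = 3 + \left(\left(T + D\right) + 20\right) = 3 + \left(\left(D + T\right) + 20\right) = 3 + \left(20 + D + T\right) = 23 + D + T$)
$c = - \frac{164474037}{208414}$ ($c = - 2 \left(- \frac{1314}{\frac{886}{1703} - \frac{566}{147}}\right) = - 2 \left(- \frac{1314}{- \frac{833656}{250341}}\right) = - 2 \left(\left(-1314\right) \left(- \frac{250341}{833656}\right)\right) = \left(-2\right) \frac{164474037}{416828} = - \frac{164474037}{208414} \approx -789.17$)
$\frac{c}{a{\left(68,5 \right)}} + \frac{H{\left(42 \right)}}{4167} = - \frac{164474037}{208414 \left(23 + 5 + 68\right)} + \frac{15}{4167} = - \frac{164474037}{208414 \cdot 96} + 15 \cdot \frac{1}{4167} = \left(- \frac{164474037}{208414}\right) \frac{1}{96} + \frac{5}{1389} = - \frac{54824679}{6669248} + \frac{5}{1389} = - \frac{76118132891}{9263585472}$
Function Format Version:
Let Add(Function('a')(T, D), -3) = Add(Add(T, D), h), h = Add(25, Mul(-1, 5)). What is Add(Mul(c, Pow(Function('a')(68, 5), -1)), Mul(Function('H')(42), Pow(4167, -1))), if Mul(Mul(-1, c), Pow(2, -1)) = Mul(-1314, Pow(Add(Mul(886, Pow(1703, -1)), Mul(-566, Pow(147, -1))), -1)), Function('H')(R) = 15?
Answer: Rational(-76118132891, 9263585472) ≈ -8.2169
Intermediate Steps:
h = 20 (h = Add(25, -5) = 20)
Function('a')(T, D) = Add(23, D, T) (Function('a')(T, D) = Add(3, Add(Add(T, D), 20)) = Add(3, Add(Add(D, T), 20)) = Add(3, Add(20, D, T)) = Add(23, D, T))
c = Rational(-164474037, 208414) (c = Mul(-2, Mul(-1314, Pow(Add(Mul(886, Pow(1703, -1)), Mul(-566, Pow(147, -1))), -1))) = Mul(-2, Mul(-1314, Pow(Add(Mul(886, Rational(1, 1703)), Mul(-566, Rational(1, 147))), -1))) = Mul(-2, Mul(-1314, Pow(Add(Rational(886, 1703), Rational(-566, 147)), -1))) = Mul(-2, Mul(-1314, Pow(Rational(-833656, 250341), -1))) = Mul(-2, Mul(-1314, Rational(-250341, 833656))) = Mul(-2, Rational(164474037, 416828)) = Rational(-164474037, 208414) ≈ -789.17)
Add(Mul(c, Pow(Function('a')(68, 5), -1)), Mul(Function('H')(42), Pow(4167, -1))) = Add(Mul(Rational(-164474037, 208414), Pow(Add(23, 5, 68), -1)), Mul(15, Pow(4167, -1))) = Add(Mul(Rational(-164474037, 208414), Pow(96, -1)), Mul(15, Rational(1, 4167))) = Add(Mul(Rational(-164474037, 208414), Rational(1, 96)), Rational(5, 1389)) = Add(Rational(-54824679, 6669248), Rational(5, 1389)) = Rational(-76118132891, 9263585472)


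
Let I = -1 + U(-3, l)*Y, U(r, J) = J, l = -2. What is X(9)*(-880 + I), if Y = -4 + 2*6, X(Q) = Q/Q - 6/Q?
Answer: -299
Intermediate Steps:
X(Q) = 1 - 6/Q
Y = 8 (Y = -4 + 12 = 8)
I = -17 (I = -1 - 2*8 = -1 - 16 = -17)
X(9)*(-880 + I) = ((-6 + 9)/9)*(-880 - 17) = ((⅑)*3)*(-897) = (⅓)*(-897) = -299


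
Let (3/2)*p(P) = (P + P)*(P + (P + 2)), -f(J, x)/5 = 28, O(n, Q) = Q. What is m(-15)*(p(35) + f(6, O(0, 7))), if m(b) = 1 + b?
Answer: -45080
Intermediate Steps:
f(J, x) = -140 (f(J, x) = -5*28 = -140)
p(P) = 4*P*(2 + 2*P)/3 (p(P) = 2*((P + P)*(P + (P + 2)))/3 = 2*((2*P)*(P + (2 + P)))/3 = 2*((2*P)*(2 + 2*P))/3 = 2*(2*P*(2 + 2*P))/3 = 4*P*(2 + 2*P)/3)
m(-15)*(p(35) + f(6, O(0, 7))) = (1 - 15)*((8/3)*35*(1 + 35) - 140) = -14*((8/3)*35*36 - 140) = -14*(3360 - 140) = -14*3220 = -45080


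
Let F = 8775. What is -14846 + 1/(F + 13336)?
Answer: -328259905/22111 ≈ -14846.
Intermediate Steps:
-14846 + 1/(F + 13336) = -14846 + 1/(8775 + 13336) = -14846 + 1/22111 = -328259905/22111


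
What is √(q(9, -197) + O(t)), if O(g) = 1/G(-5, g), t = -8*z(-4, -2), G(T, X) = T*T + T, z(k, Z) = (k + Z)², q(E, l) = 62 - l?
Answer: √25905/10 ≈ 16.095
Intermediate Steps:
z(k, Z) = (Z + k)²
G(T, X) = T + T² (G(T, X) = T² + T = T + T²)
t = -288 (t = -8*(-2 - 4)² = -8*(-6)² = -8*36 = -288)
O(g) = 1/20 (O(g) = 1/(-5*(1 - 5)) = 1/(-5*(-4)) = 1/20)
√(q(9, -197) + O(t)) = √((62 - 1*(-197)) + 1/20) = √((62 + 197) + 1/20) = √(259 + 1/20) = √(5181/20) = √25905/10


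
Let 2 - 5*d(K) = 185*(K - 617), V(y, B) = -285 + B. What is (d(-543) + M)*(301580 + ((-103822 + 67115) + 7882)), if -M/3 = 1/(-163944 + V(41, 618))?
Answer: 91207318131247/7791 ≈ 1.1707e+10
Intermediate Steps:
M = 1/54537 (M = -3/(-163944 + (-285 + 618)) = -3/(-163944 + 333) = -3/(-163611) = -3*(-1/163611) = 1/54537 ≈ 1.8336e-5)
d(K) = 114147/5 - 37*K (d(K) = ⅖ - 37*(K - 617) = ⅖ - 37*(-617 + K) = ⅖ - (-114145 + 185*K)/5 = ⅖ + (22829 - 37*K) = 114147/5 - 37*K)
(d(-543) + M)*(301580 + ((-103822 + 67115) + 7882)) = ((114147/5 - 37*(-543)) + 1/54537)*(301580 + ((-103822 + 67115) + 7882)) = ((114147/5 + 20091) + 1/54537)*(301580 + (-36707 + 7882)) = (214602/5 + 1/54537)*(301580 - 28825) = (11703749279/272685)*272755 = 91207318131247/7791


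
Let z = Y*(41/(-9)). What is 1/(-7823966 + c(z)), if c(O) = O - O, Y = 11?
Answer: -1/7823966 ≈ -1.2781e-7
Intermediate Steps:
z = -451/9 (z = 11*(41/(-9)) = 11*(41*(-⅑)) = 11*(-41/9) = -451/9 ≈ -50.111)
c(O) = 0
1/(-7823966 + c(z)) = 1/(-7823966 + 0) = 1/(-7823966) = -1/7823966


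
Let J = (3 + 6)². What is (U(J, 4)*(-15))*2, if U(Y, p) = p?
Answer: -120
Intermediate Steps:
J = 81 (J = 9² = 81)
(U(J, 4)*(-15))*2 = (4*(-15))*2 = -60*2 = -120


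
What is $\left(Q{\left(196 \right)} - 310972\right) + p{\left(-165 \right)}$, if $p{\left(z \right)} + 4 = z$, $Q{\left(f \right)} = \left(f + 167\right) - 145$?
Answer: $-310923$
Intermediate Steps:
$Q{\left(f \right)} = 22 + f$ ($Q{\left(f \right)} = \left(167 + f\right) - 145 = 22 + f$)
$p{\left(z \right)} = -4 + z$
$\left(Q{\left(196 \right)} - 310972\right) + p{\left(-165 \right)} = \left(\left(22 + 196\right) - 310972\right) - 169 = \left(218 - 310972\right) - 169 = -310754 - 169 = -310923$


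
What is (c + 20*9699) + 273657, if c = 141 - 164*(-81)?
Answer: 481062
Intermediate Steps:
c = 13425 (c = 141 + 13284 = 13425)
(c + 20*9699) + 273657 = (13425 + 20*9699) + 273657 = (13425 + 193980) + 273657 = 207405 + 273657 = 481062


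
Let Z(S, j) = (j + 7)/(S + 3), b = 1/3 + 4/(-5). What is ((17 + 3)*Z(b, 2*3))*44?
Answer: 85800/19 ≈ 4515.8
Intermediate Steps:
b = -7/15 (b = 1*(⅓) + 4*(-⅕) = ⅓ - ⅘ = -7/15 ≈ -0.46667)
Z(S, j) = (7 + j)/(3 + S)
((17 + 3)*Z(b, 2*3))*44 = ((17 + 3)*((7 + 2*3)/(3 - 7/15)))*44 = (20*((7 + 6)/(38/15)))*44 = (20*((15/38)*13))*44 = (20*(195/38))*44 = (1950/19)*44 = 85800/19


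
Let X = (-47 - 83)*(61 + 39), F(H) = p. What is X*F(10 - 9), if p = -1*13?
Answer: 169000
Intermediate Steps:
p = -13
F(H) = -13
X = -13000 (X = -130*100 = -13000)
X*F(10 - 9) = -13000*(-13) = 169000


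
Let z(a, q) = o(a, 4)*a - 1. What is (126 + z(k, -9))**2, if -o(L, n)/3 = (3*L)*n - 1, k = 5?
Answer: 577600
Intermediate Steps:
o(L, n) = 3 - 9*L*n (o(L, n) = -3*((3*L)*n - 1) = -3*(3*L*n - 1) = -3*(-1 + 3*L*n) = 3 - 9*L*n)
z(a, q) = -1 + a*(3 - 36*a) (z(a, q) = (3 - 9*a*4)*a - 1 = (3 - 36*a)*a - 1 = a*(3 - 36*a) - 1 = -1 + a*(3 - 36*a))
(126 + z(k, -9))**2 = (126 + (-1 - 36*5**2 + 3*5))**2 = (126 + (-1 - 36*25 + 15))**2 = (126 + (-1 - 900 + 15))**2 = (126 - 886)**2 = (-760)**2 = 577600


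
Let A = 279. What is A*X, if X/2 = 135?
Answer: 75330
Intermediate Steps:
X = 270 (X = 2*135 = 270)
A*X = 279*270 = 75330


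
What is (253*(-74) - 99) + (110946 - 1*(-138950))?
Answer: 231075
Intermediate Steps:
(253*(-74) - 99) + (110946 - 1*(-138950)) = (-18722 - 99) + (110946 + 138950) = -18821 + 249896 = 231075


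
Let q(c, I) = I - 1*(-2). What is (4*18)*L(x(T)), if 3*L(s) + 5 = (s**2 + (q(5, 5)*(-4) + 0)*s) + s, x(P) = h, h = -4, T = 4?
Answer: 2856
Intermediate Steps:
x(P) = -4
q(c, I) = 2 + I (q(c, I) = I + 2 = 2 + I)
L(s) = -5/3 - 9*s + s**2/3 (L(s) = -5/3 + ((s**2 + ((2 + 5)*(-4) + 0)*s) + s)/3 = -5/3 + ((s**2 + (7*(-4) + 0)*s) + s)/3 = -5/3 + ((s**2 + (-28 + 0)*s) + s)/3 = -5/3 + ((s**2 - 28*s) + s)/3 = -5/3 + (s**2 - 27*s)/3 = -5/3 + (-9*s + s**2/3) = -5/3 - 9*s + s**2/3)
(4*18)*L(x(T)) = (4*18)*(-5/3 - 9*(-4) + (1/3)*(-4)**2) = 72*(-5/3 + 36 + (1/3)*16) = 72*(-5/3 + 36 + 16/3) = 72*(119/3) = 2856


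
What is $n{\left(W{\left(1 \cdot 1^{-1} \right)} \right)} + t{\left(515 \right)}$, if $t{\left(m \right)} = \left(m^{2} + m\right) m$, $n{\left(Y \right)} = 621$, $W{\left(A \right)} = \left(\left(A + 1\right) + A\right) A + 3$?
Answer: $136856721$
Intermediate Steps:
$W{\left(A \right)} = 3 + A \left(1 + 2 A\right)$ ($W{\left(A \right)} = \left(\left(1 + A\right) + A\right) A + 3 = \left(1 + 2 A\right) A + 3 = A \left(1 + 2 A\right) + 3 = 3 + A \left(1 + 2 A\right)$)
$t{\left(m \right)} = m \left(m + m^{2}\right)$ ($t{\left(m \right)} = \left(m + m^{2}\right) m = m \left(m + m^{2}\right)$)
$n{\left(W{\left(1 \cdot 1^{-1} \right)} \right)} + t{\left(515 \right)} = 621 + 515^{2} \left(1 + 515\right) = 621 + 265225 \cdot 516 = 621 + 136856100 = 136856721$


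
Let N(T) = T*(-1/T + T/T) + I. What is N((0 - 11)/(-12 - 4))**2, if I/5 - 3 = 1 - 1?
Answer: 55225/256 ≈ 215.72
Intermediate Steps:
I = 15 (I = 15 + 5*(1 - 1) = 15 + 5*0 = 15 + 0 = 15)
N(T) = 15 + T*(1 - 1/T) (N(T) = T*(-1/T + T/T) + 15 = T*(-1/T + 1) + 15 = T*(1 - 1/T) + 15 = 15 + T*(1 - 1/T))
N((0 - 11)/(-12 - 4))**2 = (14 + (0 - 11)/(-12 - 4))**2 = (14 - 11/(-16))**2 = (14 - 11*(-1/16))**2 = (14 + 11/16)**2 = (235/16)**2 = 55225/256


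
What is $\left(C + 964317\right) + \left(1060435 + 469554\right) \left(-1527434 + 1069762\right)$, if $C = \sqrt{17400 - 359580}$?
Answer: $-700232161291 + 6 i \sqrt{9505} \approx -7.0023 \cdot 10^{11} + 584.96 i$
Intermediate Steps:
$C = 6 i \sqrt{9505}$ ($C = \sqrt{-342180} = 6 i \sqrt{9505} \approx 584.96 i$)
$\left(C + 964317\right) + \left(1060435 + 469554\right) \left(-1527434 + 1069762\right) = \left(6 i \sqrt{9505} + 964317\right) + \left(1060435 + 469554\right) \left(-1527434 + 1069762\right) = \left(964317 + 6 i \sqrt{9505}\right) + 1529989 \left(-457672\right) = \left(964317 + 6 i \sqrt{9505}\right) - 700233125608 = -700232161291 + 6 i \sqrt{9505}$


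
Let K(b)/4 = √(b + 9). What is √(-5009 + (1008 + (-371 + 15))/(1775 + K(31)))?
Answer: √(-8890323 - 40072*√10)/√(1775 + 8*√10) ≈ 70.772*I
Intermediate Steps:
K(b) = 4*√(9 + b) (K(b) = 4*√(b + 9) = 4*√(9 + b))
√(-5009 + (1008 + (-371 + 15))/(1775 + K(31))) = √(-5009 + (1008 + (-371 + 15))/(1775 + 4*√(9 + 31))) = √(-5009 + (1008 - 356)/(1775 + 4*√40)) = √(-5009 + 652/(1775 + 4*(2*√10))) = √(-5009 + 652/(1775 + 8*√10))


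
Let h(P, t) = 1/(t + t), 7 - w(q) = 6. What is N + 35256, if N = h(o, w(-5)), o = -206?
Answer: 70513/2 ≈ 35257.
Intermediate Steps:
w(q) = 1 (w(q) = 7 - 1*6 = 7 - 6 = 1)
h(P, t) = 1/(2*t)
N = 1/2 (N = (1/2)/1 = (1/2)*1 = 1/2 ≈ 0.50000)
N + 35256 = 1/2 + 35256 = 70513/2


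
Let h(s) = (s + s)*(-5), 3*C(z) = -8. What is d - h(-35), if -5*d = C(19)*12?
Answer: -1718/5 ≈ -343.60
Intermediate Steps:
C(z) = -8/3 (C(z) = (1/3)*(-8) = -8/3)
h(s) = -10*s (h(s) = (2*s)*(-5) = -10*s)
d = 32/5 (d = -(-8)*12/15 = -1/5*(-32) = 32/5 ≈ 6.4000)
d - h(-35) = 32/5 - (-10)*(-35) = 32/5 - 1*350 = 32/5 - 350 = -1718/5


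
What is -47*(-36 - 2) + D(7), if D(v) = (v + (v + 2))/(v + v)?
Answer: 12510/7 ≈ 1787.1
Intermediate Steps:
D(v) = (2 + 2*v)/(2*v) (D(v) = (v + (2 + v))/((2*v)) = (2 + 2*v)*(1/(2*v)) = (2 + 2*v)/(2*v))
-47*(-36 - 2) + D(7) = -47*(-36 - 2) + (1 + 7)/7 = -47*(-38) + (⅐)*8 = 1786 + 8/7 = 12510/7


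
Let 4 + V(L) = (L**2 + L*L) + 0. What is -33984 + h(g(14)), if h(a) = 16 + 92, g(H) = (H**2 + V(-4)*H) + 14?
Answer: -33876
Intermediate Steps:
V(L) = -4 + 2*L**2 (V(L) = -4 + ((L**2 + L*L) + 0) = -4 + ((L**2 + L**2) + 0) = -4 + (2*L**2 + 0) = -4 + 2*L**2)
g(H) = 14 + H**2 + 28*H (g(H) = (H**2 + (-4 + 2*(-4)**2)*H) + 14 = (H**2 + (-4 + 2*16)*H) + 14 = (H**2 + (-4 + 32)*H) + 14 = (H**2 + 28*H) + 14 = 14 + H**2 + 28*H)
h(a) = 108
-33984 + h(g(14)) = -33984 + 108 = -33876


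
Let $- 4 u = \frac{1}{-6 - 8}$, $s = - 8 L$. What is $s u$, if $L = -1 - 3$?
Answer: $\frac{4}{7} \approx 0.57143$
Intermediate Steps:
$L = -4$
$s = 32$ ($s = \left(-8\right) \left(-4\right) = 32$)
$u = \frac{1}{56}$ ($u = - \frac{1}{4 \left(-6 - 8\right)} = - \frac{1}{4 \left(-14\right)} = \left(- \frac{1}{4}\right) \left(- \frac{1}{14}\right) = \frac{1}{56} \approx 0.017857$)
$s u = 32 \cdot \frac{1}{56} = \frac{4}{7}$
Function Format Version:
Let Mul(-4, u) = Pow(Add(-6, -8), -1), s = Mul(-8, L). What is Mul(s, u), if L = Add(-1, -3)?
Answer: Rational(4, 7) ≈ 0.57143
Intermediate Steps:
L = -4
s = 32 (s = Mul(-8, -4) = 32)
u = Rational(1, 56) (u = Mul(Rational(-1, 4), Pow(Add(-6, -8), -1)) = Mul(Rational(-1, 4), Pow(-14, -1)) = Mul(Rational(-1, 4), Rational(-1, 14)) = Rational(1, 56) ≈ 0.017857)
Mul(s, u) = Mul(32, Rational(1, 56)) = Rational(4, 7)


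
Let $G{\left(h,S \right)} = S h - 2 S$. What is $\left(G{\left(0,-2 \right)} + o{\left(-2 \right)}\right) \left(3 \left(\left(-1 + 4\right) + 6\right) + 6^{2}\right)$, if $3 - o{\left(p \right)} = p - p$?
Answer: $441$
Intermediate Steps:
$o{\left(p \right)} = 3$ ($o{\left(p \right)} = 3 - \left(p - p\right) = 3 - 0 = 3 + 0 = 3$)
$G{\left(h,S \right)} = - 2 S + S h$
$\left(G{\left(0,-2 \right)} + o{\left(-2 \right)}\right) \left(3 \left(\left(-1 + 4\right) + 6\right) + 6^{2}\right) = \left(- 2 \left(-2 + 0\right) + 3\right) \left(3 \left(\left(-1 + 4\right) + 6\right) + 6^{2}\right) = \left(\left(-2\right) \left(-2\right) + 3\right) \left(3 \left(3 + 6\right) + 36\right) = \left(4 + 3\right) \left(3 \cdot 9 + 36\right) = 7 \left(27 + 36\right) = 7 \cdot 63 = 441$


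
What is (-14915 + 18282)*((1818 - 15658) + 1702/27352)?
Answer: -49022222151/1052 ≈ -4.6599e+7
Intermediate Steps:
(-14915 + 18282)*((1818 - 15658) + 1702/27352) = 3367*(-13840 + 1702*(1/27352)) = 3367*(-13840 + 851/13676) = 3367*(-189274989/13676) = -49022222151/1052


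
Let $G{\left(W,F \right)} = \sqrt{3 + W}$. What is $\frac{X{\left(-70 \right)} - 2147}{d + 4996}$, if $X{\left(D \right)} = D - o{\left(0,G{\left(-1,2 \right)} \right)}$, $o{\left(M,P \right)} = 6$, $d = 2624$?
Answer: $- \frac{741}{2540} \approx -0.29173$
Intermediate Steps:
$X{\left(D \right)} = -6 + D$ ($X{\left(D \right)} = D - 6 = -6 + D$)
$\frac{X{\left(-70 \right)} - 2147}{d + 4996} = \frac{\left(-6 - 70\right) - 2147}{2624 + 4996} = \frac{-76 - 2147}{7620} = \left(-2223\right) \frac{1}{7620} = - \frac{741}{2540}$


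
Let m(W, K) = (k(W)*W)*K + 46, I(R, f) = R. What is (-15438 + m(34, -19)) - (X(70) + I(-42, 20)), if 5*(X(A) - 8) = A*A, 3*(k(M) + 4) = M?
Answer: -63226/3 ≈ -21075.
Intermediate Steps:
k(M) = -4 + M/3
X(A) = 8 + A**2/5 (X(A) = 8 + (A*A)/5 = 8 + A**2/5)
m(W, K) = 46 + K*W*(-4 + W/3) (m(W, K) = ((-4 + W/3)*W)*K + 46 = (W*(-4 + W/3))*K + 46 = K*W*(-4 + W/3) + 46 = 46 + K*W*(-4 + W/3))
(-15438 + m(34, -19)) - (X(70) + I(-42, 20)) = (-15438 + (46 + (1/3)*(-19)*34*(-12 + 34))) - ((8 + (1/5)*70**2) - 42) = (-15438 + (46 + (1/3)*(-19)*34*22)) - ((8 + (1/5)*4900) - 42) = (-15438 + (46 - 14212/3)) - ((8 + 980) - 42) = (-15438 - 14074/3) - (988 - 42) = -60388/3 - 1*946 = -60388/3 - 946 = -63226/3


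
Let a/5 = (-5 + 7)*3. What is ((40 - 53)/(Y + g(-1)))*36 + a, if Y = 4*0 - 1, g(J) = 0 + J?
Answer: 264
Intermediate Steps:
g(J) = J
Y = -1 (Y = 0 - 1 = -1)
a = 30 (a = 5*((-5 + 7)*3) = 5*(2*3) = 5*6 = 30)
((40 - 53)/(Y + g(-1)))*36 + a = ((40 - 53)/(-1 - 1))*36 + 30 = -13/(-2)*36 + 30 = -13*(-½)*36 + 30 = (13/2)*36 + 30 = 234 + 30 = 264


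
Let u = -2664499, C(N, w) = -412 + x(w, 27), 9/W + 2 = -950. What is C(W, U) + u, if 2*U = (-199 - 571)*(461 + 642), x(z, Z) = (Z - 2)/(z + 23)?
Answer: -1131606487777/424632 ≈ -2.6649e+6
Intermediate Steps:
x(z, Z) = (-2 + Z)/(23 + z)
W = -9/952 (W = 9/(-2 - 950) = 9/(-952) = 9*(-1/952) = -9/952 ≈ -0.0094538)
U = -424655 (U = ((-199 - 571)*(461 + 642))/2 = (-770*1103)/2 = (1/2)*(-849310) = -424655)
C(N, w) = -412 + 25/(23 + w) (C(N, w) = -412 + (-2 + 27)/(23 + w) = -412 + 25/(23 + w))
C(W, U) + u = (-9451 - 412*(-424655))/(23 - 424655) - 2664499 = (-9451 + 174957860)/(-424632) - 2664499 = -1/424632*174948409 - 2664499 = -174948409/424632 - 2664499 = -1131606487777/424632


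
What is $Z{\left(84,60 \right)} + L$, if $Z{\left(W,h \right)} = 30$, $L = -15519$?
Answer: $-15489$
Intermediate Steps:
$Z{\left(84,60 \right)} + L = 30 - 15519 = -15489$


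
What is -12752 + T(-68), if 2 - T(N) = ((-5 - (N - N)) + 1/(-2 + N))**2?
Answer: -62598201/4900 ≈ -12775.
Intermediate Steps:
T(N) = 2 - (-5 + 1/(-2 + N))**2 (T(N) = 2 - ((-5 - (N - N)) + 1/(-2 + N))**2 = 2 - ((-5 - 1*0) + 1/(-2 + N))**2 = 2 - ((-5 + 0) + 1/(-2 + N))**2 = 2 - (-5 + 1/(-2 + N))**2)
-12752 + T(-68) = -12752 + (2 - (-11 + 5*(-68))**2/(-2 - 68)**2) = -12752 + (2 - 1*(-11 - 340)**2/(-70)**2) = -12752 + (2 - 1*(-351)**2*1/4900) = -12752 + (2 - 1*123201*1/4900) = -12752 + (2 - 123201/4900) = -12752 - 113401/4900 = -62598201/4900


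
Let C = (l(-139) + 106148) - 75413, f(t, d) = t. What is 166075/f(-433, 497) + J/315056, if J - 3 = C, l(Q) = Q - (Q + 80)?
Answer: -26154825143/68209624 ≈ -383.45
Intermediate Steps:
l(Q) = -80 (l(Q) = Q - (80 + Q) = Q + (-80 - Q) = -80)
C = 30655 (C = (-80 + 106148) - 75413 = 106068 - 75413 = 30655)
J = 30658 (J = 3 + 30655 = 30658)
166075/f(-433, 497) + J/315056 = 166075/(-433) + 30658/315056 = 166075*(-1/433) + 30658*(1/315056) = -166075/433 + 15329/157528 = -26154825143/68209624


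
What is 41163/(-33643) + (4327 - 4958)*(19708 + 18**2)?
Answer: -425254020619/33643 ≈ -1.2640e+7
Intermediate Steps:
41163/(-33643) + (4327 - 4958)*(19708 + 18**2) = 41163*(-1/33643) - 631*(19708 + 324) = -41163/33643 - 631*20032 = -41163/33643 - 12640192 = -425254020619/33643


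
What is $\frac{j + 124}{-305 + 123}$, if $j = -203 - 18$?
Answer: $\frac{97}{182} \approx 0.53297$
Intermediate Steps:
$j = -221$ ($j = -203 - 18 = -221$)
$\frac{j + 124}{-305 + 123} = \frac{-221 + 124}{-305 + 123} = \frac{1}{-182} \left(-97\right) = \left(- \frac{1}{182}\right) \left(-97\right) = \frac{97}{182}$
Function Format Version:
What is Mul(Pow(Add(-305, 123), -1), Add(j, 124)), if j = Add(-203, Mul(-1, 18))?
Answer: Rational(97, 182) ≈ 0.53297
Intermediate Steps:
j = -221 (j = Add(-203, -18) = -221)
Mul(Pow(Add(-305, 123), -1), Add(j, 124)) = Mul(Pow(Add(-305, 123), -1), Add(-221, 124)) = Mul(Pow(-182, -1), -97) = Mul(Rational(-1, 182), -97) = Rational(97, 182)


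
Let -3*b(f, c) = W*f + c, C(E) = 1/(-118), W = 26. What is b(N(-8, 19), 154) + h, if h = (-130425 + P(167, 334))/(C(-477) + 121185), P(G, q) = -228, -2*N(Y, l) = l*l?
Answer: 21620224223/14299829 ≈ 1511.9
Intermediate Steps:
N(Y, l) = -l**2/2 (N(Y, l) = -l*l/2 = -l**2/2)
C(E) = -1/118
b(f, c) = -26*f/3 - c/3 (b(f, c) = -(26*f + c)/3 = -(c + 26*f)/3 = -26*f/3 - c/3)
h = -15417054/14299829 (h = (-130425 - 228)/(-1/118 + 121185) = -130653/14299829/118 = -130653*118/14299829 = -15417054/14299829 ≈ -1.0781)
b(N(-8, 19), 154) + h = (-(-13)*19**2/3 - 1/3*154) - 15417054/14299829 = (-(-13)*361/3 - 154/3) - 15417054/14299829 = (-26/3*(-361/2) - 154/3) - 15417054/14299829 = (4693/3 - 154/3) - 15417054/14299829 = 1513 - 15417054/14299829 = 21620224223/14299829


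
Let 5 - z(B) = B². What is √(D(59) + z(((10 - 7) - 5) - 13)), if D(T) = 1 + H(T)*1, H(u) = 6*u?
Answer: 3*√15 ≈ 11.619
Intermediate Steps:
z(B) = 5 - B²
D(T) = 1 + 6*T (D(T) = 1 + (6*T)*1 = 1 + 6*T)
√(D(59) + z(((10 - 7) - 5) - 13)) = √((1 + 6*59) + (5 - (((10 - 7) - 5) - 13)²)) = √((1 + 354) + (5 - ((3 - 5) - 13)²)) = √(355 + (5 - (-2 - 13)²)) = √(355 + (5 - 1*(-15)²)) = √(355 + (5 - 1*225)) = √(355 + (5 - 225)) = √(355 - 220) = √135 = 3*√15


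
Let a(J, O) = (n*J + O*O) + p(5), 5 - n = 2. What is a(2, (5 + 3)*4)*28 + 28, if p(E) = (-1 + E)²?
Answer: 29316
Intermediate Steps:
n = 3 (n = 5 - 1*2 = 5 - 2 = 3)
a(J, O) = 16 + O² + 3*J (a(J, O) = (3*J + O*O) + (-1 + 5)² = (3*J + O²) + 4² = (O² + 3*J) + 16 = 16 + O² + 3*J)
a(2, (5 + 3)*4)*28 + 28 = (16 + ((5 + 3)*4)² + 3*2)*28 + 28 = (16 + (8*4)² + 6)*28 + 28 = (16 + 32² + 6)*28 + 28 = (16 + 1024 + 6)*28 + 28 = 1046*28 + 28 = 29288 + 28 = 29316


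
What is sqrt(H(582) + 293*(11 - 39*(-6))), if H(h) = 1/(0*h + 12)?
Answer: sqrt(2584263)/6 ≈ 267.93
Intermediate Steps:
H(h) = 1/12 (H(h) = 1/(0 + 12) = 1/12)
sqrt(H(582) + 293*(11 - 39*(-6))) = sqrt(1/12 + 293*(11 - 39*(-6))) = sqrt(1/12 + 293*(11 + 234)) = sqrt(1/12 + 293*245) = sqrt(1/12 + 71785) = sqrt(861421/12) = sqrt(2584263)/6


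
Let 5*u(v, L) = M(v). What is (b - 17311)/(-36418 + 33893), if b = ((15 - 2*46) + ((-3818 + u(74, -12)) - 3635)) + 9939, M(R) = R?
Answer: 74436/12625 ≈ 5.8959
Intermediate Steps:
u(v, L) = v/5
b = 12119/5 (b = ((15 - 2*46) + ((-3818 + (⅕)*74) - 3635)) + 9939 = ((15 - 92) + ((-3818 + 74/5) - 3635)) + 9939 = (-77 + (-19016/5 - 3635)) + 9939 = (-77 - 37191/5) + 9939 = -37576/5 + 9939 = 12119/5 ≈ 2423.8)
(b - 17311)/(-36418 + 33893) = (12119/5 - 17311)/(-36418 + 33893) = -74436/5/(-2525) = -74436/5*(-1/2525) = 74436/12625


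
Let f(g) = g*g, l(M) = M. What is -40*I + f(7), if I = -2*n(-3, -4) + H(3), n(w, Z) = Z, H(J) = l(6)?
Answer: -511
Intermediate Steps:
f(g) = g²
H(J) = 6
I = 14 (I = -2*(-4) + 6 = 8 + 6 = 14)
-40*I + f(7) = -40*14 + 7² = -560 + 49 = -511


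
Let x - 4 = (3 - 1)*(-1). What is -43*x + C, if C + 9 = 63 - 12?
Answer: -44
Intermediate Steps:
x = 2 (x = 4 + (3 - 1)*(-1) = 4 + 2*(-1) = 4 - 2 = 2)
C = 42 (C = -9 + (63 - 12) = -9 + 51 = 42)
-43*x + C = -43*2 + 42 = -86 + 42 = -44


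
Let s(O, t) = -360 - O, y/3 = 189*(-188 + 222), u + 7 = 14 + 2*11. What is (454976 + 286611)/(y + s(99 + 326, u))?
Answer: 741587/18493 ≈ 40.101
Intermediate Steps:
u = 29 (u = -7 + (14 + 2*11) = -7 + (14 + 22) = -7 + 36 = 29)
y = 19278 (y = 3*(189*(-188 + 222)) = 3*(189*34) = 3*6426 = 19278)
(454976 + 286611)/(y + s(99 + 326, u)) = (454976 + 286611)/(19278 + (-360 - (99 + 326))) = 741587/(19278 + (-360 - 1*425)) = 741587/(19278 + (-360 - 425)) = 741587/(19278 - 785) = 741587/18493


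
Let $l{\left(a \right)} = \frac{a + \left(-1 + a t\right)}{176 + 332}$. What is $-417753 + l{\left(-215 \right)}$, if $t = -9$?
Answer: $- \frac{212216805}{508} \approx -4.1775 \cdot 10^{5}$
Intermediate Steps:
$l{\left(a \right)} = - \frac{1}{508} - \frac{2 a}{127}$ ($l{\left(a \right)} = \frac{a + \left(-1 + a \left(-9\right)\right)}{176 + 332} = \frac{a - \left(1 + 9 a\right)}{508} = \left(-1 - 8 a\right) \frac{1}{508} = - \frac{1}{508} - \frac{2 a}{127}$)
$-417753 + l{\left(-215 \right)} = -417753 - - \frac{1719}{508} = -417753 + \left(- \frac{1}{508} + \frac{430}{127}\right) = -417753 + \frac{1719}{508} = - \frac{212216805}{508}$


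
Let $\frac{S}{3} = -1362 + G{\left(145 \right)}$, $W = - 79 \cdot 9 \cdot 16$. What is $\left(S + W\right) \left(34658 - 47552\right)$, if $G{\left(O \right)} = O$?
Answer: $193758138$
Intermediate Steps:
$W = -11376$ ($W = \left(-79\right) 144 = -11376$)
$S = -3651$ ($S = 3 \left(-1362 + 145\right) = 3 \left(-1217\right) = -3651$)
$\left(S + W\right) \left(34658 - 47552\right) = \left(-3651 - 11376\right) \left(34658 - 47552\right) = \left(-15027\right) \left(-12894\right) = 193758138$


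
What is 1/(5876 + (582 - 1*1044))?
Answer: 1/5414 ≈ 0.00018471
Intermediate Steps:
1/(5876 + (582 - 1*1044)) = 1/(5876 + (582 - 1044)) = 1/(5876 - 462) = 1/5414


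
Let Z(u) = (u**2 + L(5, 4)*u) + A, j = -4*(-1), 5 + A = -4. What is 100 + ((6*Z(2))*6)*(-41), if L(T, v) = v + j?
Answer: -16136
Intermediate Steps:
A = -9 (A = -5 - 4 = -9)
j = 4
L(T, v) = 4 + v (L(T, v) = v + 4 = 4 + v)
Z(u) = -9 + u**2 + 8*u (Z(u) = (u**2 + (4 + 4)*u) - 9 = (u**2 + 8*u) - 9 = -9 + u**2 + 8*u)
100 + ((6*Z(2))*6)*(-41) = 100 + ((6*(-9 + 2**2 + 8*2))*6)*(-41) = 100 + ((6*(-9 + 4 + 16))*6)*(-41) = 100 + ((6*11)*6)*(-41) = 100 + (66*6)*(-41) = 100 + 396*(-41) = 100 - 16236 = -16136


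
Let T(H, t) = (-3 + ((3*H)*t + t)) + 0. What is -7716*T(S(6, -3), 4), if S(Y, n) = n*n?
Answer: -841044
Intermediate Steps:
S(Y, n) = n**2
T(H, t) = -3 + t + 3*H*t (T(H, t) = (-3 + (3*H*t + t)) + 0 = (-3 + (t + 3*H*t)) + 0 = (-3 + t + 3*H*t) + 0 = -3 + t + 3*H*t)
-7716*T(S(6, -3), 4) = -7716*(-3 + 4 + 3*(-3)**2*4) = -7716*(-3 + 4 + 3*9*4) = -7716*(-3 + 4 + 108) = -7716*109 = -841044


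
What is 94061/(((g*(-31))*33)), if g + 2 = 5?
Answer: -8551/279 ≈ -30.649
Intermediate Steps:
g = 3 (g = -2 + 5 = 3)
94061/(((g*(-31))*33)) = 94061/(((3*(-31))*33)) = 94061/((-93*33)) = 94061/(-3069) = 94061*(-1/3069) = -8551/279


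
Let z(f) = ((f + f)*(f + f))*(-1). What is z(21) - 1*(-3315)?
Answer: 1551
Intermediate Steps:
z(f) = -4*f² (z(f) = ((2*f)*(2*f))*(-1) = (4*f²)*(-1) = -4*f²)
z(21) - 1*(-3315) = -4*21² - 1*(-3315) = -4*441 + 3315 = -1764 + 3315 = 1551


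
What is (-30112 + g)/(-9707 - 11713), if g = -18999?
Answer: 49111/21420 ≈ 2.2928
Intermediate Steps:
(-30112 + g)/(-9707 - 11713) = (-30112 - 18999)/(-9707 - 11713) = -49111/(-21420) = -49111*(-1/21420) = 49111/21420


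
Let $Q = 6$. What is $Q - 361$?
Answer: $-355$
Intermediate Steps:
$Q - 361 = 6 - 361 = -355$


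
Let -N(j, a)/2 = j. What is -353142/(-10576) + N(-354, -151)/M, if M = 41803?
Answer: 7384941417/221054264 ≈ 33.408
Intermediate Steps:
N(j, a) = -2*j
-353142/(-10576) + N(-354, -151)/M = -353142/(-10576) - 2*(-354)/41803 = -353142*(-1/10576) + 708*(1/41803) = 176571/5288 + 708/41803 = 7384941417/221054264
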